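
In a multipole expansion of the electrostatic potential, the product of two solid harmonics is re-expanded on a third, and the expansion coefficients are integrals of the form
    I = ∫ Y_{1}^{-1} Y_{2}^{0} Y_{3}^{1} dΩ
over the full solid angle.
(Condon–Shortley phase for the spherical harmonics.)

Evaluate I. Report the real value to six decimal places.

-0.202301

Checks pass: Σm=0; 6 even; l₃=3∈[1,3].
(2·1+1)(2·2+1)(2·3+1) = 105
Δ: 0! 2! 4! / 7! → 1/105
sum: t=0:+1/4 = 1/4
3j²(1 2 3; 0 0 0) = Δ·Π!·Σ² = 3/35  (sign -1)
sum: t=0:+1/8 = 1/8
3j²(1 2 3; -1 0 1) = Δ·Π!·Σ² = 2/35  (sign +1)
combine: 4πI² = 105·3/35·2/35 = 18/35
take √, sign -1: I = -0.20230066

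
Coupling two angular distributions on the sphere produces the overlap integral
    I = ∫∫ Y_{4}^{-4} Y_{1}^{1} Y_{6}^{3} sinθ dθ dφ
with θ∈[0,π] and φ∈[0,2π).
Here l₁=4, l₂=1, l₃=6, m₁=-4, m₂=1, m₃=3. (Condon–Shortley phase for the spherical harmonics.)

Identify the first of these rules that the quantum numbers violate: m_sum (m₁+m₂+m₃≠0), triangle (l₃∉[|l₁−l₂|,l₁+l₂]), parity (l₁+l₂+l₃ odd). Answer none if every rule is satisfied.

triangle

m₁+m₂+m₃ = -4 + 1 + 3 = 0  ✓
triangle: |4−1|=3 ≤ l₃=6 ≤ 4+1=5  ✗
parity: l₁+l₂+l₃ = 11 is odd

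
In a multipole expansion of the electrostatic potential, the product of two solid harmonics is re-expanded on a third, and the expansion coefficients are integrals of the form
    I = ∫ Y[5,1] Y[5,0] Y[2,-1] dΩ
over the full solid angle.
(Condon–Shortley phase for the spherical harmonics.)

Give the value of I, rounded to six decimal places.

Checks pass: Σm=0; 12 even; l₃=2∈[0,10].
(2·5+1)(2·5+1)(2·2+1) = 605
Δ: 8! 2! 2! / 13! → 1/38610
sum: t=3:−1/2880 t=4:+1/576 t=5:−1/2880 = 1/960
3j²(5 5 2; 0 0 0) = Δ·Π!·Σ² = 10/429  (sign +1)
sum: t=3:−1/1440 t=4:+1/1152 = 1/5760
3j²(5 5 2; 1 0 -1) = Δ·Π!·Σ² = 1/858  (sign -1)
combine: 4πI² = 605·10/429·1/858 = 25/1521
take √, sign -1: I = -0.03616600

-0.036166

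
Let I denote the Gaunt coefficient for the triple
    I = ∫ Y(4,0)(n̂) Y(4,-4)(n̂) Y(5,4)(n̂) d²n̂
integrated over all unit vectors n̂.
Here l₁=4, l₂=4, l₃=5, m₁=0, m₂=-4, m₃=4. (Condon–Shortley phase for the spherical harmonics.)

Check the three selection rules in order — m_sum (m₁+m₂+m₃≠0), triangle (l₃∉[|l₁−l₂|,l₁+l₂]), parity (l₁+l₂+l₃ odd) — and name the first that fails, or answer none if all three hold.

parity

Σmᵢ = 0  ✓
l₃∈[|l₁−l₂|,l₁+l₂]=[0,8], have l₃=5  ✓
Σlᵢ = 13 ⇒ odd  ✗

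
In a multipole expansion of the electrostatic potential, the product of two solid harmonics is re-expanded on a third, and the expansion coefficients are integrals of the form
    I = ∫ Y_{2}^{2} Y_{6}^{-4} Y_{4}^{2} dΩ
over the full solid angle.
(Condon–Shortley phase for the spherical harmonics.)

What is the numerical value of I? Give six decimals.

0.230476

Checks pass: Σm=0; 12 even; l₃=4∈[4,8].
(2·2+1)(2·6+1)(2·4+1) = 585
Δ: 4! 0! 8! / 13! → 1/6435
sum: t=2:+1/2304 = 1/2304
3j²(2 6 4; 0 0 0) = Δ·Π!·Σ² = 5/143  (sign +1)
sum: t=0:+1/34560 = 1/34560
3j²(2 6 4; 2 -4 2) = Δ·Π!·Σ² = 14/429  (sign +1)
combine: 4πI² = 585·5/143·14/429 = 1050/1573
take √, sign +1: I = 0.23047581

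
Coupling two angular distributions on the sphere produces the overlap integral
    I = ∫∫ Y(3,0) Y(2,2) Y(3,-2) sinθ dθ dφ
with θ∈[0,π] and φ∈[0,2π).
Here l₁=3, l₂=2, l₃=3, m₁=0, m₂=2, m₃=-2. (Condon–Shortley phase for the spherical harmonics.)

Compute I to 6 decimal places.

-0.188063

Rules hold: Σm=0, L=8 even, 1≤3≤5.
N = 7·5·7 = 245
Δ = 2!·4!·2!/9! = 1/3780
Racah Σ t=0..2: t=0:+1/24 t=1:−1/4 t=2:+1/24 = -1/6
⇒ 3j(3 2 3; 0 0 0)² = 4/105, sgn +1
Racah Σ t=2..2: t=2:+1/24 = 1/24
⇒ 3j(3 2 3; 0 2 -2)² = 1/21, sgn -1
4πI² = N·(3j₀)²·(3jₘ)² = 4/9
I = -1·√(0.444444/4π) = -0.18806319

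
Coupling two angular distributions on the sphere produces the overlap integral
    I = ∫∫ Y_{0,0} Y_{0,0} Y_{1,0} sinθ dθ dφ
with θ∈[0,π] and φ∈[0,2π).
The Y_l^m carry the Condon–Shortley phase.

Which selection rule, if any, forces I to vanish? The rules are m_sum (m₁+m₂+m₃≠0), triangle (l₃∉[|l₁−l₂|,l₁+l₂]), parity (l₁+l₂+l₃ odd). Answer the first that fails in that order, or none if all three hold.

m₁+m₂+m₃ = 0 + 0 + 0 = 0  ✓
triangle: |0−0|=0 ≤ l₃=1 ≤ 0+0=0  ✗
parity: l₁+l₂+l₃ = 1 is odd

triangle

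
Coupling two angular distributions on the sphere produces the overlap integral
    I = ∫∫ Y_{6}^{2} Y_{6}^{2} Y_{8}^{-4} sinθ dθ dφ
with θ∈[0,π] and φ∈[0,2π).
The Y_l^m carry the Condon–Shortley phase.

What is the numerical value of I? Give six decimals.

0.121873

Rules hold: Σm=0, L=20 even, 0≤8≤12.
N = 13·13·17 = 2873
Δ = 4!·8!·8!/21! = 1/1309458150
Racah Σ t=0..4: t=0:+1/49766400 t=1:−1/3110400 t=2:+1/1327104 t=3:−1/3110400 t=4:+1/49766400 = 1/6635520
⇒ 3j(6 6 8; 0 0 0)² = 350/46189, sgn +1
Racah Σ t=0..4: t=0:+1/557383680 t=1:−1/21772800 t=2:+1/8294400 t=3:−1/21772800 t=4:+1/557383680 = 1/30965760
⇒ 3j(6 6 8; 2 2 -4)² = 36/4199, sgn +1
4πI² = N·(3j₀)²·(3jₘ)² = 12600/67507
I = +1·√(0.186647/4π) = 0.12187256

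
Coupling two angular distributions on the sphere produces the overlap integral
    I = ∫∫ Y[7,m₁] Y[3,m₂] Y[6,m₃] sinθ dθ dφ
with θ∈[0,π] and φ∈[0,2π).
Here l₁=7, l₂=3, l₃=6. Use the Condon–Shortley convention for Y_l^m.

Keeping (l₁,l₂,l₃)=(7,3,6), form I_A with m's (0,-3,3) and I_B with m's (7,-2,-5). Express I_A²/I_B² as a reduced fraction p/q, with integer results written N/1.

Same 7,3,6: normalisation and zero-m 3j drop out of the ratio.
A: Δ: 4! 10! 2! / 17! → 1/2042040; sum: t=0:+1/1451520 = 1/1451520; 3j²(7 3 6; 0 -3 3) = Δ·Π!·Σ² = 45/4862  (sign -1)
B: Δ: 4! 10! 2! / 17! → 1/2042040; sum: t=0:+1/87091200 = 1/87091200; 3j²(7 3 6; 7 -2 -5) = Δ·Π!·Σ² = 11/408  (sign -1)
I_A²/I_B² = (45/4862)/(11/408) = 540/1573

540/1573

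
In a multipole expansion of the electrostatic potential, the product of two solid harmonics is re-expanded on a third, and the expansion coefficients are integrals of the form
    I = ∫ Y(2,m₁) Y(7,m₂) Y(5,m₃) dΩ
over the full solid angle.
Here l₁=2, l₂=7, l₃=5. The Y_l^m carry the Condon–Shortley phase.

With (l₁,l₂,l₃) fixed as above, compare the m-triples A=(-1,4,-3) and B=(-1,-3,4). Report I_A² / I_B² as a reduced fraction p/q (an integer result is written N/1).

l's match ⇒ only the (l;m) 3-j factors differ between A and B.
A: triangle coeff Δ(2,7,5) = 1/15015; Σ_t [3,3]: t=3:−1/483840 = -1/483840; (3j)²=3/91 [(2 7 5; -1 4 -3)], sign=-1
B: triangle coeff Δ(2,7,5) = 1/15015; Σ_t [3,3]: t=3:−1/2177280 = -1/2177280; (3j)²=8/3003 [(2 7 5; -1 -3 4)], sign=+1
I_A²/I_B² = (3/91)/(8/3003) = 99/8

99/8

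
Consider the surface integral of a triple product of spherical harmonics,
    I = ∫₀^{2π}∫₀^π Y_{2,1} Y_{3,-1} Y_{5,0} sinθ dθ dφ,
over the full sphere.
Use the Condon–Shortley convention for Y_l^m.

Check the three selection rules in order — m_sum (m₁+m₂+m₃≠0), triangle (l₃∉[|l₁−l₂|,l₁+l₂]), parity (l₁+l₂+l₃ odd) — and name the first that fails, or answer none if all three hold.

Σmᵢ = 0  ✓
l₃∈[|l₁−l₂|,l₁+l₂]=[1,5], have l₃=5  ✓
Σlᵢ = 10 ⇒ even  ✓

none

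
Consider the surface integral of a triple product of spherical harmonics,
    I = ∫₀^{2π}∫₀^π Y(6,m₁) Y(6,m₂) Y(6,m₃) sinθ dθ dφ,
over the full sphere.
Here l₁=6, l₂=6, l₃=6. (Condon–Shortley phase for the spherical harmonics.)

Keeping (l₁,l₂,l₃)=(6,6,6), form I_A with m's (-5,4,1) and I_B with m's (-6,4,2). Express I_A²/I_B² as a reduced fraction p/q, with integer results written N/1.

l's match ⇒ only the (l;m) 3-j factors differ between A and B.
A: triangle coeff Δ(6,6,6) = 1/325909584; Σ_t [5,6]: t=5:−1/10368000 t=6:+1/4147200 = 1/6912000; (3j)²=189/16796 [(6 6 6; -5 4 1)], sign=-1
B: triangle coeff Δ(6,6,6) = 1/325909584; Σ_t [6,6]: t=6:+1/24883200 = 1/24883200; (3j)²=70/4199 [(6 6 6; -6 4 2)], sign=+1
I_A²/I_B² = (189/16796)/(70/4199) = 27/40

27/40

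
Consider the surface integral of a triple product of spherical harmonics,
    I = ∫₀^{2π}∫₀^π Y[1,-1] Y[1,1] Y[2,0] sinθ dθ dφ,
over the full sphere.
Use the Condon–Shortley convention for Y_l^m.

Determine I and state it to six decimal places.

Checks pass: Σm=0; 4 even; l₃=2∈[0,2].
(2·1+1)(2·1+1)(2·2+1) = 45
Δ: 0! 2! 2! / 5! → 1/30
sum: t=0:+1/1 = 1/1
3j²(1 1 2; 0 0 0) = Δ·Π!·Σ² = 2/15  (sign +1)
sum: t=0:+1/4 = 1/4
3j²(1 1 2; -1 1 0) = Δ·Π!·Σ² = 1/30  (sign +1)
combine: 4πI² = 45·2/15·1/30 = 1/5
take √, sign +1: I = 0.12615663

0.126157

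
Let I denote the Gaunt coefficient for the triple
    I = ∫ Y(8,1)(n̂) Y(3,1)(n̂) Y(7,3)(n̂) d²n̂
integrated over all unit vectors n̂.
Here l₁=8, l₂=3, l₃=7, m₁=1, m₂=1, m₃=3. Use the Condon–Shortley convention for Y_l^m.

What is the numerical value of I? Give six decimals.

0.000000

Σmᵢ = 5 ≠ 0, so the φ-integral vanishes; I = 0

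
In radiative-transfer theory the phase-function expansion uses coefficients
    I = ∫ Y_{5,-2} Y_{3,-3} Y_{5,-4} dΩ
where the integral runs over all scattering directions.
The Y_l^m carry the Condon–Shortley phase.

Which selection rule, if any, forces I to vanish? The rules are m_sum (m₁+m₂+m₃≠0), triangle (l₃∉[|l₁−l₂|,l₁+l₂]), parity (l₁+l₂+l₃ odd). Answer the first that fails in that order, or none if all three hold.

azimuthal sum: -2 − 3 − 4 = -9  ✗
2 ≤ 5 ≤ 8 (triangle on l)
L = 5 + 3 + 5 = 13 (odd)

m_sum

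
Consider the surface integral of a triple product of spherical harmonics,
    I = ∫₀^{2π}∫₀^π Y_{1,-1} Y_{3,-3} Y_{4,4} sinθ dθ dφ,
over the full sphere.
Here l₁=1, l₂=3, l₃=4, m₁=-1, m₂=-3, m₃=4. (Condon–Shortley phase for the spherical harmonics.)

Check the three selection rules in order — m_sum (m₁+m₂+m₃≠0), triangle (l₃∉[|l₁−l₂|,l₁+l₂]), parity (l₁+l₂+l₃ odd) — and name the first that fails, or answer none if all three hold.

Σmᵢ = 0  ✓
l₃∈[|l₁−l₂|,l₁+l₂]=[2,4], have l₃=4  ✓
Σlᵢ = 8 ⇒ even  ✓

none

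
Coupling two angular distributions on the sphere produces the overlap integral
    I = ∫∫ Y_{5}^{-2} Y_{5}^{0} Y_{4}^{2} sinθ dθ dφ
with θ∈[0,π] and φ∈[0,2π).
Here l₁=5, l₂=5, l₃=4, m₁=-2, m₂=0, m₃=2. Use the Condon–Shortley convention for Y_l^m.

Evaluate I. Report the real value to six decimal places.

-0.099440

Checks pass: Σm=0; 14 even; l₃=4∈[0,10].
(2·5+1)(2·5+1)(2·4+1) = 1089
Δ: 6! 4! 4! / 15! → 1/3153150
sum: t=1:−1/69120 t=2:+1/1728 t=3:−1/576 t=4:+1/1728 t=5:−1/69120 = -7/11520
3j²(5 5 4; 0 0 0) = Δ·Π!·Σ² = 2/143  (sign -1)
sum: t=3:−1/3456 t=4:+1/1728 t=5:−1/11520 = 7/34560
3j²(5 5 4; -2 0 2) = Δ·Π!·Σ² = 7/858  (sign +1)
combine: 4πI² = 1089·2/143·7/858 = 21/169
take √, sign -1: I = -0.09944006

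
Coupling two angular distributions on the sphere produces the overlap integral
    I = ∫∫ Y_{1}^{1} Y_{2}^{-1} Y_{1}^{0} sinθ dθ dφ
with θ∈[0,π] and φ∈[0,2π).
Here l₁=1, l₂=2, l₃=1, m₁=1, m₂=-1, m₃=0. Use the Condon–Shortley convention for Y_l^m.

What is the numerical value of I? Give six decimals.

Rules hold: Σm=0, L=4 even, 1≤1≤3.
N = 3·5·3 = 45
Δ = 2!·0!·2!/5! = 1/30
Racah Σ t=1..1: t=1:−1/1 = -1/1
⇒ 3j(1 2 1; 0 0 0)² = 2/15, sgn +1
Racah Σ t=0..0: t=0:+1/2 = 1/2
⇒ 3j(1 2 1; 1 -1 0)² = 1/10, sgn -1
4πI² = N·(3j₀)²·(3jₘ)² = 3/5
I = -1·√(0.6/4π) = -0.21850969

-0.218510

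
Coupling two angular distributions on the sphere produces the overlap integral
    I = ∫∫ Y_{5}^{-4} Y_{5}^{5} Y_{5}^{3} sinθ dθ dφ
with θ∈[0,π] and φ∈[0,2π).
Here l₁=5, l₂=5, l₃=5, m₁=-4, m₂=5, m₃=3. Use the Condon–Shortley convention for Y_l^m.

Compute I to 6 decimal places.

-4 + 5 + 3 = 4 ≠ 0: azimuthal integral kills it; I = 0

0.000000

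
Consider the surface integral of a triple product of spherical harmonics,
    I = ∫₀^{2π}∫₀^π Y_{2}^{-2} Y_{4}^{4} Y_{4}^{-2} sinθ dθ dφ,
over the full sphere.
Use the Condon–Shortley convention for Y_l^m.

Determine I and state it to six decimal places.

-0.106180

Rules hold: Σm=0, L=10 even, 2≤4≤6.
N = 5·9·9 = 405
Δ = 2!·2!·6!/11! = 1/13860
Racah Σ t=0..2: t=0:+1/192 t=1:−1/36 t=2:+1/192 = -5/288
⇒ 3j(2 4 4; 0 0 0)² = 20/693, sgn -1
Racah Σ t=2..2: t=2:+1/2880 = 1/2880
⇒ 3j(2 4 4; -2 4 -2)² = 2/165, sgn +1
4πI² = N·(3j₀)²·(3jₘ)² = 120/847
I = -1·√(0.141677/4π) = -0.10618031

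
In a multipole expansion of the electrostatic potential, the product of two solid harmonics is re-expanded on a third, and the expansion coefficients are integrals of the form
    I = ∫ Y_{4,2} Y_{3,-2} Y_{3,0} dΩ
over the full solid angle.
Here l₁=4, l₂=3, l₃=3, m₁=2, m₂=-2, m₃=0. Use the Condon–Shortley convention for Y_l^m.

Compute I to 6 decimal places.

-0.044418

m-sum 0 ✓  L=10 even ✓  1≤3≤7 ✓
Π(2lᵢ+1) = 9×7×7 = 441
triangle coeff Δ(4,3,3) = 1/34650
Σ_t [1,3]: t=1:−1/72 t=2:+1/16 t=3:−1/72 = 5/144
(3j)²=2/77 [(4 3 3; 0 0 0)], sign=-1
Σ_t [0,1]: t=0:+1/96 t=1:−1/72 = -1/288
(3j)²=1/462 [(4 3 3; 2 -2 0)], sign=+1
⇒ 4πI² = 3/121
I = (-1)√(3/121/(4π)) = -0.04441841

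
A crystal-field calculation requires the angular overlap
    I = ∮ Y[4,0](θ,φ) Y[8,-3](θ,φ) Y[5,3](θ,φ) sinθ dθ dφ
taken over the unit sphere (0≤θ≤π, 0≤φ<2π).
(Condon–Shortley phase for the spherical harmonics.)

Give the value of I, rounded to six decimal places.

0.000000

L=17 odd ⇒ parity kills the (l;000) factor ⇒ I = 0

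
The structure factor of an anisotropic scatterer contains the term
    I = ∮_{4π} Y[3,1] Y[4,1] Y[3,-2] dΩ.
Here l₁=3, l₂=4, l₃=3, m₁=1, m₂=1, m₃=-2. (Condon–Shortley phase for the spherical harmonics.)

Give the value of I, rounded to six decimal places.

Checks pass: Σm=0; 10 even; l₃=3∈[1,7].
(2·3+1)(2·4+1)(2·3+1) = 441
Δ: 4! 2! 4! / 11! → 1/34650
sum: t=1:−1/72 t=2:+1/16 t=3:−1/72 = 5/144
3j²(3 4 3; 0 0 0) = Δ·Π!·Σ² = 2/77  (sign -1)
sum: t=1:−1/144 t=2:+1/48 = 1/72
3j²(3 4 3; 1 1 -2) = Δ·Π!·Σ² = 16/693  (sign -1)
combine: 4πI² = 441·2/77·16/693 = 32/121
take √, sign +1: I = 0.14506992

0.145070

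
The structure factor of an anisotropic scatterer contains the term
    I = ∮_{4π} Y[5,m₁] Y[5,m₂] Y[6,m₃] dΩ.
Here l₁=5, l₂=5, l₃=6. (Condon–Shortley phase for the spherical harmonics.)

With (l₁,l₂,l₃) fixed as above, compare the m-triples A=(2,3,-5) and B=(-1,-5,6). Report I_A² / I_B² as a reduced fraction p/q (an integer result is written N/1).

7/15

Shared (l₁,l₂,l₃)=(5,5,6): N and (l;000)² cancel in I_A²/I_B².
A: Δ = 4!·6!·6!/17! = 1/28588560; Racah Σ t=2..3: t=2:+1/345600 t=3:−1/518400 = 1/1036800; ⇒ 3j(5 5 6; 2 3 -5)² = 7/2210, sgn -1
B: Δ = 4!·6!·6!/17! = 1/28588560; Racah Σ t=0..0: t=0:+1/12441600 = 1/12441600; ⇒ 3j(5 5 6; -1 -5 6)² = 3/442, sgn +1
I_A²/I_B² = (7/2210)/(3/442) = 7/15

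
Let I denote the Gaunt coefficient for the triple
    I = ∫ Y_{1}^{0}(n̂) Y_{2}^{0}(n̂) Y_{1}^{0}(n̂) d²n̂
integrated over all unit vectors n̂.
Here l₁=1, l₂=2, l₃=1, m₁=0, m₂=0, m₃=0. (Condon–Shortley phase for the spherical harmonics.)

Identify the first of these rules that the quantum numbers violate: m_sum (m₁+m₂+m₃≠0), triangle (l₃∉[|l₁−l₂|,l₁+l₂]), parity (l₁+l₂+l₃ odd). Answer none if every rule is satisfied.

none

azimuthal sum: 0 + 0 + 0 = 0  ✓
1 ≤ 1 ≤ 3 (triangle on l)  ✓
L = 1 + 2 + 1 = 4 (even)  ✓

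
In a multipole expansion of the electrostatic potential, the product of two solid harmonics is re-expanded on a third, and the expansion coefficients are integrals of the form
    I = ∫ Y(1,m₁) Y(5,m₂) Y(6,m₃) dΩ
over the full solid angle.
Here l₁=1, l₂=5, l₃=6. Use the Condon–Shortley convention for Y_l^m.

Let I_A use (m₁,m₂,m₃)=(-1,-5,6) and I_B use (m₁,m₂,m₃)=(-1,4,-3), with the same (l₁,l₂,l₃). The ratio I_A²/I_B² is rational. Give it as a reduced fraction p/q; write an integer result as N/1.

22/1

Shared (l₁,l₂,l₃)=(1,5,6): N and (l;000)² cancel in I_A²/I_B².
A: Δ = 0!·2!·10!/13! = 1/858; Racah Σ t=0..0: t=0:+1/7257600 = 1/7257600; ⇒ 3j(1 5 6; -1 -5 6)² = 1/13, sgn +1
B: Δ = 0!·2!·10!/13! = 1/858; Racah Σ t=0..0: t=0:+1/725760 = 1/725760; ⇒ 3j(1 5 6; -1 4 -3)² = 1/286, sgn -1
I_A²/I_B² = (1/13)/(1/286) = 22/1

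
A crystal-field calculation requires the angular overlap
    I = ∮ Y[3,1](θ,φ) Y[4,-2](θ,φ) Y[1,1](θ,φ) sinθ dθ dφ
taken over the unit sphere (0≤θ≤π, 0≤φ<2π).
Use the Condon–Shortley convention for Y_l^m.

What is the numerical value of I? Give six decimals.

0.238414

Rules hold: Σm=0, L=8 even, 1≤1≤7.
N = 7·9·3 = 189
Δ = 6!·0!·2!/9! = 1/252
Racah Σ t=3..3: t=3:−1/36 = -1/36
⇒ 3j(3 4 1; 0 0 0)² = 4/63, sgn +1
Racah Σ t=2..2: t=2:+1/96 = 1/96
⇒ 3j(3 4 1; 1 -2 1)² = 5/84, sgn +1
4πI² = N·(3j₀)²·(3jₘ)² = 5/7
I = +1·√(0.714286/4π) = 0.23841361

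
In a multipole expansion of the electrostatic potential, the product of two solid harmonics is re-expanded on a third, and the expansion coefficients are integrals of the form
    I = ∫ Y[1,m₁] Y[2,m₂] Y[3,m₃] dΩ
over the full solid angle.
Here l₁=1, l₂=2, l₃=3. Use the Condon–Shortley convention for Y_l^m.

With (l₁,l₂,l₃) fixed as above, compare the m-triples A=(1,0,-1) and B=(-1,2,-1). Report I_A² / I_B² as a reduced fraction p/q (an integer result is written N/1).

6/1

l's match ⇒ only the (l;m) 3-j factors differ between A and B.
A: triangle coeff Δ(1,2,3) = 1/105; Σ_t [0,0]: t=0:+1/8 = 1/8; (3j)²=2/35 [(1 2 3; 1 0 -1)], sign=+1
B: triangle coeff Δ(1,2,3) = 1/105; Σ_t [0,0]: t=0:+1/48 = 1/48; (3j)²=1/105 [(1 2 3; -1 2 -1)], sign=+1
I_A²/I_B² = (2/35)/(1/105) = 6/1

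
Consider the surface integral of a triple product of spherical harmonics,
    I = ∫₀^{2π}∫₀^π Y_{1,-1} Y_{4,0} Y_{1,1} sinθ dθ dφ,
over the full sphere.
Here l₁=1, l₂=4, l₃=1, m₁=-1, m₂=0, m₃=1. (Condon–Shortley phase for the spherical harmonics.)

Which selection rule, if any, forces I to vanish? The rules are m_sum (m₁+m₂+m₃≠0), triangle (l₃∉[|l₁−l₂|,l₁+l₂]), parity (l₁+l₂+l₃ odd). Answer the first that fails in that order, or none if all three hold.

triangle

Σmᵢ = 0  ✓
l₃∈[|l₁−l₂|,l₁+l₂]=[3,5], have l₃=1  ✗
Σlᵢ = 6 ⇒ even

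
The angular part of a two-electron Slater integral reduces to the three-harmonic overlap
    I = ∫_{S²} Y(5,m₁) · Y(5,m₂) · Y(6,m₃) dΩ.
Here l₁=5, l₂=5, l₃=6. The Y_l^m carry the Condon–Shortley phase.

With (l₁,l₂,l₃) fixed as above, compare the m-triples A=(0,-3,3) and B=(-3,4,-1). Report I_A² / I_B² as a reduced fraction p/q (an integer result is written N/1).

625/847

Shared (l₁,l₂,l₃)=(5,5,6): N and (l;000)² cancel in I_A²/I_B².
A: Δ = 4!·6!·6!/17! = 1/28588560; Racah Σ t=0..2: t=0:+1/138240 t=1:−1/34560 t=2:+1/103680 = -1/82944; ⇒ 3j(5 5 6; 0 -3 3)² = 125/9724, sgn +1
B: Δ = 4!·6!·6!/17! = 1/28588560; Racah Σ t=3..4: t=3:−1/518400 t=4:+1/138240 = 11/2073600; ⇒ 3j(5 5 6; -3 4 -1)² = 77/4420, sgn -1
I_A²/I_B² = (125/9724)/(77/4420) = 625/847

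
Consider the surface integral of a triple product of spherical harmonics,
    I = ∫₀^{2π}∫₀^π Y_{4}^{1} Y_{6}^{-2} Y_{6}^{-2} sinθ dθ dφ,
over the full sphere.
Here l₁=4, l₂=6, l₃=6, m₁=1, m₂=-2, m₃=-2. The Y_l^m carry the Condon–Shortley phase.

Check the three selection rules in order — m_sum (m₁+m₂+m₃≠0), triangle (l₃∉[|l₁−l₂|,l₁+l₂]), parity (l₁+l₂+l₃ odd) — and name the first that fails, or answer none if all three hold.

m_sum

Σmᵢ = -3  ✗
l₃∈[|l₁−l₂|,l₁+l₂]=[2,10], have l₃=6
Σlᵢ = 16 ⇒ even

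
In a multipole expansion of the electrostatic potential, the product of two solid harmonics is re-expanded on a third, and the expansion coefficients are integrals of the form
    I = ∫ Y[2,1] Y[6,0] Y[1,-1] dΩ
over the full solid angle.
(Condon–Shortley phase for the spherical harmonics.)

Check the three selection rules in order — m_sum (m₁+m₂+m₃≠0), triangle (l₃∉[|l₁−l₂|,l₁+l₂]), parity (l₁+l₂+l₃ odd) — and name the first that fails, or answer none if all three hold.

triangle

m₁+m₂+m₃ = 1 + 0 − 1 = 0  ✓
triangle: |2−6|=4 ≤ l₃=1 ≤ 2+6=8  ✗
parity: l₁+l₂+l₃ = 9 is odd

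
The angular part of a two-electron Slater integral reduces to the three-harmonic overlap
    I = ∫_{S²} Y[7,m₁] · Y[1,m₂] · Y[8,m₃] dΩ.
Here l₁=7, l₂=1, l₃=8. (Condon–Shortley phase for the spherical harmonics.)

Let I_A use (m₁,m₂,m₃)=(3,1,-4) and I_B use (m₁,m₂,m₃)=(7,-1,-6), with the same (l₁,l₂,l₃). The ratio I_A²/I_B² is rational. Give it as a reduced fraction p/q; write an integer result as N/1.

Same 7,1,8: normalisation and zero-m 3j drop out of the ratio.
A: Δ: 0! 14! 2! / 17! → 1/2040; sum: t=0:+1/174182400 = 1/174182400; 3j²(7 1 8; 3 1 -4) = Δ·Π!·Σ² = 11/340  (sign +1)
B: Δ: 0! 14! 2! / 17! → 1/2040; sum: t=0:+1/174356582400 = 1/174356582400; 3j²(7 1 8; 7 -1 -6) = Δ·Π!·Σ² = 1/2040  (sign +1)
I_A²/I_B² = (11/340)/(1/2040) = 66/1

66/1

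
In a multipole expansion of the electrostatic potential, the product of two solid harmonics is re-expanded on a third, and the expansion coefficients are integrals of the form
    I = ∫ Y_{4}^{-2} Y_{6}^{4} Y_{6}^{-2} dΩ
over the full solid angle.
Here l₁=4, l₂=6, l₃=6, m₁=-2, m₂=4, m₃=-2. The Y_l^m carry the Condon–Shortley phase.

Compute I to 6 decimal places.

0.060095

Rules hold: Σm=0, L=16 even, 2≤6≤10.
N = 9·13·13 = 1521
Δ = 4!·4!·8!/17! = 1/15315300
Racah Σ t=0..4: t=0:+1/829440 t=1:−1/25920 t=2:+1/9216 t=3:−1/25920 t=4:+1/829440 = 7/207360
⇒ 3j(4 6 6; 0 0 0)² = 28/2431, sgn +1
Racah Σ t=2..4: t=2:+1/3870720 t=3:−1/181440 t=4:+1/138240 = 23/11612160
⇒ 3j(4 6 6; -2 4 -2)² = 529/204204, sgn +1
4πI² = N·(3j₀)²·(3jₘ)² = 1587/34969
I = +1·√(0.0453831/4π) = 0.06009550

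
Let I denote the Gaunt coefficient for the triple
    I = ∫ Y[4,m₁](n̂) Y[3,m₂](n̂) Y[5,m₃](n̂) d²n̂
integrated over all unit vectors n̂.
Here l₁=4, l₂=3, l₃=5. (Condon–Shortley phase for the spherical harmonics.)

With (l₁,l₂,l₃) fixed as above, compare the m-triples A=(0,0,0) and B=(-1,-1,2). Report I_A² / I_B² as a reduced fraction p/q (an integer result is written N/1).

Shared (l₁,l₂,l₃)=(4,3,5): N and (l;000)² cancel in I_A²/I_B².
A: Δ = 2!·6!·4!/13! = 1/180180; Racah Σ t=0..2: t=0:+1/576 t=1:−1/144 t=2:+1/576 = -1/288; ⇒ 3j(4 3 5; 0 0 0)² = 20/1001, sgn +1
B: Δ = 2!·6!·4!/13! = 1/180180; Racah Σ t=0..2: t=0:+1/960 t=1:−1/288 t=2:+1/1728 = -1/540; ⇒ 3j(4 3 5; -1 -1 2)² = 128/6435, sgn +1
I_A²/I_B² = (20/1001)/(128/6435) = 225/224

225/224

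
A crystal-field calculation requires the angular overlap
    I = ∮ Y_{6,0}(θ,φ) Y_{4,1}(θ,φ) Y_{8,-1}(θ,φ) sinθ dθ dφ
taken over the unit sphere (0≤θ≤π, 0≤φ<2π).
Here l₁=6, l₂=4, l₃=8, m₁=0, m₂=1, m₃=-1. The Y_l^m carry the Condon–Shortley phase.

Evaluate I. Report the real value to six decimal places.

-0.090441

m-sum 0 ✓  L=18 even ✓  2≤8≤10 ✓
Π(2lᵢ+1) = 13×9×17 = 1989
triangle coeff Δ(6,4,8) = 1/23279256
Σ_t [0,2]: t=0:+1/1658880 t=1:−1/518400 t=2:+1/1658880 = -1/1382400
(3j)²=504/46189 [(6 4 8; 0 0 0)], sign=-1
Σ_t [0,2]: t=0:+1/4147200 t=1:−1/691200 t=2:+1/1244160 = -1/2488320
(3j)²=875/184756 [(6 4 8; 0 1 -1)], sign=+1
⇒ 4πI² = 992250/9653501
I = (-1)√(992250/9653501/(4π)) = -0.09044055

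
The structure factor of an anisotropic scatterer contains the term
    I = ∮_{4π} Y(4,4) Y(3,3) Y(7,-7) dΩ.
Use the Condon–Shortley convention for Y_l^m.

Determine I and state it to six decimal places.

m-sum 0 ✓  L=14 even ✓  1≤7≤7 ✓
Π(2lᵢ+1) = 9×7×15 = 945
triangle coeff Δ(4,3,7) = 1/45045
Σ_t [0,0]: t=0:+1/20736 = 1/20736
(3j)²=35/1287 [(4 3 7; 0 0 0)], sign=-1
Σ_t [0,0]: t=0:+1/29030400 = 1/29030400
(3j)²=1/15 [(4 3 7; 4 3 -7)], sign=+1
⇒ 4πI² = 245/143
I = (-1)√(245/143/(4π)) = -0.36924115

-0.369241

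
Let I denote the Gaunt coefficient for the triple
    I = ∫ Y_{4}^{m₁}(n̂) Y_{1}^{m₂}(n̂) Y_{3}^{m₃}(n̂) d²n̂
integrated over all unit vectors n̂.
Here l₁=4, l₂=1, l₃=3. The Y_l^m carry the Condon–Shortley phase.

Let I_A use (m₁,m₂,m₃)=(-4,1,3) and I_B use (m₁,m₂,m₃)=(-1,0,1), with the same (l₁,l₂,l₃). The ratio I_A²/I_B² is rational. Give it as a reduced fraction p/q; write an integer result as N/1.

Same 4,1,3: normalisation and zero-m 3j drop out of the ratio.
A: Δ: 2! 6! 0! / 9! → 1/252; sum: t=2:+1/1440 = 1/1440; 3j²(4 1 3; -4 1 3) = Δ·Π!·Σ² = 1/9  (sign +1)
B: Δ: 2! 6! 0! / 9! → 1/252; sum: t=1:−1/48 = -1/48; 3j²(4 1 3; -1 0 1) = Δ·Π!·Σ² = 5/84  (sign -1)
I_A²/I_B² = (1/9)/(5/84) = 28/15

28/15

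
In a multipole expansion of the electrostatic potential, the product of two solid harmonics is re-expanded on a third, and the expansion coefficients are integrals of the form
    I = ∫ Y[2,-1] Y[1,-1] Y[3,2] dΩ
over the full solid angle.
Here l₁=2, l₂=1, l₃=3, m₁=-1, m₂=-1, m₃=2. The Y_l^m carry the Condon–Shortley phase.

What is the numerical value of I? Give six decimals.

Checks pass: Σm=0; 6 even; l₃=3∈[1,3].
(2·2+1)(2·1+1)(2·3+1) = 105
Δ: 0! 4! 2! / 7! → 1/105
sum: t=0:+1/4 = 1/4
3j²(2 1 3; 0 0 0) = Δ·Π!·Σ² = 3/35  (sign -1)
sum: t=0:+1/12 = 1/12
3j²(2 1 3; -1 -1 2) = Δ·Π!·Σ² = 2/21  (sign -1)
combine: 4πI² = 105·3/35·2/21 = 6/7
take √, sign +1: I = 0.26116903

0.261169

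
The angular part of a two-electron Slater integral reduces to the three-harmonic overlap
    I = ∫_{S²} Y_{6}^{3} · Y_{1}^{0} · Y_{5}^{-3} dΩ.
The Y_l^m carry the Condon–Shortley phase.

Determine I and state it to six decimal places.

m-sum 0 ✓  L=12 even ✓  5≤5≤7 ✓
Π(2lᵢ+1) = 13×3×11 = 429
triangle coeff Δ(6,1,5) = 1/858
Σ_t [1,1]: t=1:−1/14400 = -1/14400
(3j)²=6/143 [(6 1 5; 0 0 0)], sign=+1
Σ_t [1,1]: t=1:−1/80640 = -1/80640
(3j)²=9/286 [(6 1 5; 3 0 -3)], sign=-1
⇒ 4πI² = 81/143
I = (-1)√(81/143/(4π)) = -0.21230956

-0.212310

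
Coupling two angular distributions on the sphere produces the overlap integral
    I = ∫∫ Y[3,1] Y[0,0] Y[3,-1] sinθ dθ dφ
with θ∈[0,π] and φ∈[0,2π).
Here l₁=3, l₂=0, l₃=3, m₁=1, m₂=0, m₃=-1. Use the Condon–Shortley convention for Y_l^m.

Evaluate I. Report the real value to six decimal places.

-0.282095

Checks pass: Σm=0; 6 even; l₃=3∈[3,3].
(2·3+1)(2·0+1)(2·3+1) = 49
Δ: 0! 6! 0! / 7! → 1/7
sum: t=0:+1/36 = 1/36
3j²(3 0 3; 0 0 0) = Δ·Π!·Σ² = 1/7  (sign -1)
sum: t=0:+1/48 = 1/48
3j²(3 0 3; 1 0 -1) = Δ·Π!·Σ² = 1/7  (sign +1)
combine: 4πI² = 49·1/7·1/7 = 1/1
take √, sign -1: I = -0.28209479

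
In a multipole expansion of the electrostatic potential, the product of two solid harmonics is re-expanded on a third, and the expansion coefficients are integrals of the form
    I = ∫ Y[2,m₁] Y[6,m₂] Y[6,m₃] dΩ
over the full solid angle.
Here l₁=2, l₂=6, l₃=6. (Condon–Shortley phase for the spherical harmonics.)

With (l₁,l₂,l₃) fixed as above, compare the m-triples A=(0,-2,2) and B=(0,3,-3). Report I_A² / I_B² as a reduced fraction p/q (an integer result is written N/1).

Same 2,6,6: normalisation and zero-m 3j drop out of the ratio.
A: Δ: 2! 2! 10! / 15! → 1/90090; sum: t=0:+1/69120 t=1:−1/30240 t=2:+1/322560 = -1/64512; 3j²(2 6 6; 0 -2 2) = Δ·Π!·Σ² = 10/1001  (sign -1)
B: Δ: 2! 2! 10! / 15! → 1/90090; sum: t=0:+1/1451520 t=1:−1/80640 t=2:+1/120960 = -1/290304; 3j²(2 6 6; 0 3 -3) = Δ·Π!·Σ² = 5/2002  (sign +1)
I_A²/I_B² = (10/1001)/(5/2002) = 4/1

4/1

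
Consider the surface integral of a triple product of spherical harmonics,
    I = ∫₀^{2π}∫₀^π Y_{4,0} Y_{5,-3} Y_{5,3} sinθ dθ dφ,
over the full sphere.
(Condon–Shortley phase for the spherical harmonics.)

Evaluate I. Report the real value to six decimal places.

0.130198

Rules hold: Σm=0, L=14 even, 1≤5≤9.
N = 9·11·11 = 1089
Δ = 4!·4!·6!/15! = 1/3153150
Racah Σ t=0..4: t=0:+1/69120 t=1:−1/1728 t=2:+1/576 t=3:−1/1728 t=4:+1/69120 = 7/11520
⇒ 3j(4 5 5; 0 0 0)² = 2/143, sgn -1
Racah Σ t=0..2: t=0:+1/27648 t=1:−1/4320 t=2:+1/11520 = -1/9216
⇒ 3j(4 5 5; 0 -3 3)² = 2/143, sgn -1
4πI² = N·(3j₀)²·(3jₘ)² = 36/169
I = +1·√(0.213018/4π) = 0.13019760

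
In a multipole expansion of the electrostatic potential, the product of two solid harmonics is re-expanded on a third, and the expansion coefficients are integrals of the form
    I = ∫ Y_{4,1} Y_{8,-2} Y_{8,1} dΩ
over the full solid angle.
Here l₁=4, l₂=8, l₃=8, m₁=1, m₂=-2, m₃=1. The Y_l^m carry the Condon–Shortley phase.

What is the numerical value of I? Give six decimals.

0.089739

Checks pass: Σm=0; 20 even; l₃=8∈[4,12].
(2·4+1)(2·8+1)(2·8+1) = 2601
Δ: 4! 4! 12! / 21! → 1/185175900
sum: t=0:+1/557383680 t=1:−1/21772800 t=2:+1/8294400 t=3:−1/21772800 t=4:+1/557383680 = 1/30965760
3j²(4 8 8; 0 0 0) = Δ·Π!·Σ² = 36/4199  (sign +1)
sum: t=0:+1/74649600 t=1:−1/14515200 t=2:+1/23224320 t=3:−1/313528320 = -7/447897600
3j²(4 8 8; 1 -2 1) = Δ·Π!·Σ² = 343/75582  (sign +1)
combine: 4πI² = 2601·36/4199·343/75582 = 6174/61009
take √, sign +1: I = 0.08973904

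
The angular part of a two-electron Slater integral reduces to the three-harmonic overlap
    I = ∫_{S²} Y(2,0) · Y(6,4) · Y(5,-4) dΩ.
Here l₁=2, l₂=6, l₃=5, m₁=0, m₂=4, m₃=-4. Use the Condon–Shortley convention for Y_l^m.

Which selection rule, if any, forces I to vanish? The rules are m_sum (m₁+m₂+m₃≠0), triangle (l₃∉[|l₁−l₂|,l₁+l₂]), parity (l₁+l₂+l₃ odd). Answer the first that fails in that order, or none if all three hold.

parity

m₁+m₂+m₃ = 0 + 4 − 4 = 0  ✓
triangle: |2−6|=4 ≤ l₃=5 ≤ 2+6=8  ✓
parity: l₁+l₂+l₃ = 13 is odd  ✗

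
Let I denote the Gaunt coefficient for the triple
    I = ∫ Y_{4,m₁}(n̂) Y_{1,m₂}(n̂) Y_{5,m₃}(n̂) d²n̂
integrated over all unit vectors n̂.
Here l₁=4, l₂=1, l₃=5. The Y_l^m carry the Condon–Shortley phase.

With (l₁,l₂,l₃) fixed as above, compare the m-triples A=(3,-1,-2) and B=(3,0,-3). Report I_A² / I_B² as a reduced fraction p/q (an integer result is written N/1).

Shared (l₁,l₂,l₃)=(4,1,5): N and (l;000)² cancel in I_A²/I_B².
A: Δ = 0!·8!·2!/11! = 1/495; Racah Σ t=0..0: t=0:+1/10080 = 1/10080; ⇒ 3j(4 1 5; 3 -1 -2)² = 1/165, sgn -1
B: Δ = 0!·8!·2!/11! = 1/495; Racah Σ t=0..0: t=0:+1/5040 = 1/5040; ⇒ 3j(4 1 5; 3 0 -3)² = 16/495, sgn +1
I_A²/I_B² = (1/165)/(16/495) = 3/16

3/16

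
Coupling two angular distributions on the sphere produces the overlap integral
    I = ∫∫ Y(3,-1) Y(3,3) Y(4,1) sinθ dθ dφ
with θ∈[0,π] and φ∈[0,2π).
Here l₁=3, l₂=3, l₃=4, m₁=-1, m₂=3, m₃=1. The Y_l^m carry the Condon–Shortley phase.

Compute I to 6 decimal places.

0.000000

Σmᵢ = 3 ≠ 0, so the φ-integral vanishes; I = 0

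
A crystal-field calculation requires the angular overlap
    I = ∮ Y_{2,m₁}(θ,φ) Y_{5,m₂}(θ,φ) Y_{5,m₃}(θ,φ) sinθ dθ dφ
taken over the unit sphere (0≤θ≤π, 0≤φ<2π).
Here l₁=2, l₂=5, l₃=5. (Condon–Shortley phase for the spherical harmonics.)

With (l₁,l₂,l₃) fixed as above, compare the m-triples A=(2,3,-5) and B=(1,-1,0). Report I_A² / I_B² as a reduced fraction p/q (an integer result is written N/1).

6/1

Shared (l₁,l₂,l₃)=(2,5,5): N and (l;000)² cancel in I_A²/I_B².
A: Δ = 2!·2!·8!/13! = 1/38610; Racah Σ t=0..0: t=0:+1/161280 = 1/161280; ⇒ 3j(2 5 5; 2 3 -5)² = 1/143, sgn +1
B: Δ = 2!·2!·8!/13! = 1/38610; Racah Σ t=0..1: t=0:+1/1152 t=1:−1/1440 = 1/5760; ⇒ 3j(2 5 5; 1 -1 0)² = 1/858, sgn -1
I_A²/I_B² = (1/143)/(1/858) = 6/1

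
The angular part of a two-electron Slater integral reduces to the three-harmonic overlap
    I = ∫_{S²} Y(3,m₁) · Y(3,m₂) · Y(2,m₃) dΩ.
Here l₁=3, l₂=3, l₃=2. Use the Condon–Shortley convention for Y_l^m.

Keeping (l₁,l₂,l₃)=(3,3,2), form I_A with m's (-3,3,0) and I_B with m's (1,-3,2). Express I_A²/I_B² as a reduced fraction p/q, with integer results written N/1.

5/2

l's match ⇒ only the (l;m) 3-j factors differ between A and B.
A: triangle coeff Δ(3,3,2) = 1/3780; Σ_t [4,4]: t=4:+1/96 = 1/96; (3j)²=5/84 [(3 3 2; -3 3 0)], sign=+1
B: triangle coeff Δ(3,3,2) = 1/3780; Σ_t [0,0]: t=0:+1/96 = 1/96; (3j)²=1/42 [(3 3 2; 1 -3 2)], sign=+1
I_A²/I_B² = (5/84)/(1/42) = 5/2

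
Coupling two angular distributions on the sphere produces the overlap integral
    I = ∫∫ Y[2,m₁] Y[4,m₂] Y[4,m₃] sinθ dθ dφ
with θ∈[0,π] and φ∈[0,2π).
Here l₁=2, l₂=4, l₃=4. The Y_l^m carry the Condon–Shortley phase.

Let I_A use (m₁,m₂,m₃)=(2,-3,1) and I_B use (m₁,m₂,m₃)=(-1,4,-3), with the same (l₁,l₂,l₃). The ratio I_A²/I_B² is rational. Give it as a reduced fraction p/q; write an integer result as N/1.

l's match ⇒ only the (l;m) 3-j factors differ between A and B.
A: triangle coeff Δ(2,4,4) = 1/13860; Σ_t [0,0]: t=0:+1/480 = 1/480; (3j)²=3/110 [(2 4 4; 2 -3 1)], sign=-1
B: triangle coeff Δ(2,4,4) = 1/13860; Σ_t [2,2]: t=2:+1/1440 = 1/1440; (3j)²=7/165 [(2 4 4; -1 4 -3)], sign=-1
I_A²/I_B² = (3/110)/(7/165) = 9/14

9/14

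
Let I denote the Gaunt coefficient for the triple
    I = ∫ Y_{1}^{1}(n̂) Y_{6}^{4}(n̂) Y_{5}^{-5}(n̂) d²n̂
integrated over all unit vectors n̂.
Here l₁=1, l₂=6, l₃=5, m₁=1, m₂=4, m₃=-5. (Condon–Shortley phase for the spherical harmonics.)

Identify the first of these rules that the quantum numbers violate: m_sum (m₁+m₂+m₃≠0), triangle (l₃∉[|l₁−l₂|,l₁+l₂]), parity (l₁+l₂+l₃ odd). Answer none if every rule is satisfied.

none

azimuthal sum: 1 + 4 − 5 = 0  ✓
5 ≤ 5 ≤ 7 (triangle on l)  ✓
L = 1 + 6 + 5 = 12 (even)  ✓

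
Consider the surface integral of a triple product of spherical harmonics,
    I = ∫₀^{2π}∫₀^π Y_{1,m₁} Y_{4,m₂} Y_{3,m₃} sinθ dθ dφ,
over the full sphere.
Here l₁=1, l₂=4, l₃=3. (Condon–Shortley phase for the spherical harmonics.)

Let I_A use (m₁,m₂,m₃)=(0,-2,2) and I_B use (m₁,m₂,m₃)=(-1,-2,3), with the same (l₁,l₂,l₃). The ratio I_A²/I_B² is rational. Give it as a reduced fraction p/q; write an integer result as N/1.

12/1

Shared (l₁,l₂,l₃)=(1,4,3): N and (l;000)² cancel in I_A²/I_B².
A: Δ = 2!·0!·6!/9! = 1/252; Racah Σ t=1..1: t=1:−1/120 = -1/120; ⇒ 3j(1 4 3; 0 -2 2)² = 1/21, sgn +1
B: Δ = 2!·0!·6!/9! = 1/252; Racah Σ t=2..2: t=2:+1/1440 = 1/1440; ⇒ 3j(1 4 3; -1 -2 3)² = 1/252, sgn +1
I_A²/I_B² = (1/21)/(1/252) = 12/1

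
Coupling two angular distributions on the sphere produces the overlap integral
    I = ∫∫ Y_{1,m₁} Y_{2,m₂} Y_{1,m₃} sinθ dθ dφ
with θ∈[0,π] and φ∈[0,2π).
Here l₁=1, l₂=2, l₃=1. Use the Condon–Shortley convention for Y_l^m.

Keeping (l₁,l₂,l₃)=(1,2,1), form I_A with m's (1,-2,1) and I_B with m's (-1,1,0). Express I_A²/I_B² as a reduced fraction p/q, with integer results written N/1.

Same 1,2,1: normalisation and zero-m 3j drop out of the ratio.
A: Δ: 2! 0! 2! / 5! → 1/30; sum: t=0:+1/4 = 1/4; 3j²(1 2 1; 1 -2 1) = Δ·Π!·Σ² = 1/5  (sign +1)
B: Δ: 2! 0! 2! / 5! → 1/30; sum: t=2:+1/2 = 1/2; 3j²(1 2 1; -1 1 0) = Δ·Π!·Σ² = 1/10  (sign -1)
I_A²/I_B² = (1/5)/(1/10) = 2/1

2/1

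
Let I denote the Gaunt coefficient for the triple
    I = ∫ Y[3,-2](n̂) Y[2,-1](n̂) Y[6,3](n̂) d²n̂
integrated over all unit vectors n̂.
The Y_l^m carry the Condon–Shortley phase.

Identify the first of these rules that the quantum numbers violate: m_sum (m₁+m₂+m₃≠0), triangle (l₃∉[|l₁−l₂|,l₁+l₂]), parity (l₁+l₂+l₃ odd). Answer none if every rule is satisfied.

triangle

m₁+m₂+m₃ = -2 − 1 + 3 = 0  ✓
triangle: |3−2|=1 ≤ l₃=6 ≤ 3+2=5  ✗
parity: l₁+l₂+l₃ = 11 is odd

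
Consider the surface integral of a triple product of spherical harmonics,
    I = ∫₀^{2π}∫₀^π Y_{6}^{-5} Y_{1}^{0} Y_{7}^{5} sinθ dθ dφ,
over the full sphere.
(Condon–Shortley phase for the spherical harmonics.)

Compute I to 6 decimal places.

-0.171413

Checks pass: Σm=0; 14 even; l₃=7∈[5,7].
(2·6+1)(2·1+1)(2·7+1) = 585
Δ: 0! 12! 2! / 15! → 1/1365
sum: t=0:+1/518400 = 1/518400
3j²(6 1 7; 0 0 0) = Δ·Π!·Σ² = 7/195  (sign -1)
sum: t=0:+1/39916800 = 1/39916800
3j²(6 1 7; -5 0 5) = Δ·Π!·Σ² = 8/455  (sign +1)
combine: 4πI² = 585·7/195·8/455 = 24/65
take √, sign -1: I = -0.17141310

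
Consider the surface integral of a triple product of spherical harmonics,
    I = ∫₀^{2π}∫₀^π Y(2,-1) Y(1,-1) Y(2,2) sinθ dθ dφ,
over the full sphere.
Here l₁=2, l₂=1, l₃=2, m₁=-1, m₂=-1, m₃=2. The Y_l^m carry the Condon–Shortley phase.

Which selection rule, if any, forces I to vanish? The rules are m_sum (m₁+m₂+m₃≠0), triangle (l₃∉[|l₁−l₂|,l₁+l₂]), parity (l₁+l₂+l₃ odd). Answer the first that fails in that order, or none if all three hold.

m₁+m₂+m₃ = -1 − 1 + 2 = 0  ✓
triangle: |2−1|=1 ≤ l₃=2 ≤ 2+1=3  ✓
parity: l₁+l₂+l₃ = 5 is odd  ✗

parity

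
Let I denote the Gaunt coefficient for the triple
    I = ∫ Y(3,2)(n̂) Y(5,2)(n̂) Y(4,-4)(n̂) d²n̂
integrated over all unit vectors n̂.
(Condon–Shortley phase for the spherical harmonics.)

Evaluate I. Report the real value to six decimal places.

-0.109480

Rules hold: Σm=0, L=12 even, 2≤4≤8.
N = 7·11·9 = 693
Δ = 4!·2!·6!/13! = 1/180180
Racah Σ t=1..3: t=1:−1/576 t=2:+1/144 t=3:−1/576 = 1/288
⇒ 3j(3 5 4; 0 0 0)² = 20/1001, sgn +1
Racah Σ t=1..1: t=1:−1/8640 = -1/8640
⇒ 3j(3 5 4; 2 2 -4)² = 14/1287, sgn -1
4πI² = N·(3j₀)²·(3jₘ)² = 280/1859
I = -1·√(0.150619/4π) = -0.10947990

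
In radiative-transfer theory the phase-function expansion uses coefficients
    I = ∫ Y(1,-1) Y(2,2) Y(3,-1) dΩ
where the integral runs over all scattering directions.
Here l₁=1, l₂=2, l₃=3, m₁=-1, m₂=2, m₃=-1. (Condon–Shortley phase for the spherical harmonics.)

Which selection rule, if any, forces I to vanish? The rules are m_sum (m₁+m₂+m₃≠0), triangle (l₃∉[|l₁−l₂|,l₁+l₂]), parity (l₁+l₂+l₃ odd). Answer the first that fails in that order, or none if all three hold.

m₁+m₂+m₃ = -1 + 2 − 1 = 0  ✓
triangle: |1−2|=1 ≤ l₃=3 ≤ 1+2=3  ✓
parity: l₁+l₂+l₃ = 6 is even  ✓

none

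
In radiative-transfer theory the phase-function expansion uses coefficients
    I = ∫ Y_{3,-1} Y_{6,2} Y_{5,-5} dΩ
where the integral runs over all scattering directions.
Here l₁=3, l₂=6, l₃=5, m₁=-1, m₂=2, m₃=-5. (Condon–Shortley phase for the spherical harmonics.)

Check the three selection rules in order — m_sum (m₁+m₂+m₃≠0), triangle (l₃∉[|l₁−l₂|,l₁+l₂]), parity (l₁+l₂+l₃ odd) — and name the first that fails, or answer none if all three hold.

azimuthal sum: -1 + 2 − 5 = -4  ✗
3 ≤ 5 ≤ 9 (triangle on l)
L = 3 + 6 + 5 = 14 (even)

m_sum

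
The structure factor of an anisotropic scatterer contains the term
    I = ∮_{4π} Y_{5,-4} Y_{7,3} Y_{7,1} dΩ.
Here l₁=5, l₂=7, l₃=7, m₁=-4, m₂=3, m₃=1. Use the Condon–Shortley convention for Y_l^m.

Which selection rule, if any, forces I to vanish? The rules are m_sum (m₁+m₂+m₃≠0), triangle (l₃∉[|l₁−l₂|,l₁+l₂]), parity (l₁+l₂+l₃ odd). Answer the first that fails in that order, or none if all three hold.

parity

Σmᵢ = 0  ✓
l₃∈[|l₁−l₂|,l₁+l₂]=[2,12], have l₃=7  ✓
Σlᵢ = 19 ⇒ odd  ✗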